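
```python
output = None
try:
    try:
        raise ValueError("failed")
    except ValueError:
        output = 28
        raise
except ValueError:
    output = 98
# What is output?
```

Step-by-step execution trace:
1. Inner try: `raise ValueError("failed")` raises ValueError.
2. Inner `except ValueError` matches → output = 28.
3. bare `raise` re-raises the same ValueError.
4. Outer `except ValueError` matches → output = 98.
Result: 98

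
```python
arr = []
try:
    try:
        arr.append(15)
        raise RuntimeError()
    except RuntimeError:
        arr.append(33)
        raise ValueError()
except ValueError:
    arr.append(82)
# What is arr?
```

Step-by-step execution trace:
1. Inner try: `arr.append(15)` → arr = [15].
2. `raise RuntimeError()` raises RuntimeError.
3. Inner `except RuntimeError` matches → `arr.append(33)` → arr = [15, 33].
4. `raise ValueError()` raises ValueError; propagates to outer try.
5. Outer `except ValueError` matches → `arr.append(82)` → arr = [15, 33, 82].
Result: [15, 33, 82]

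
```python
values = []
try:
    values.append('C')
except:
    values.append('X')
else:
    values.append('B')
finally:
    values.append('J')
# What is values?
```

Step-by-step execution trace:
1. try: `values.append('C')` → values = ['C']. No exception raised.
2. `except` is skipped.
3. `else` runs: `values.append('B')` → values = ['C', 'B'].
4. `finally` always runs: `values.append('J')` → values = ['C', 'B', 'J'].
Result: ['C', 'B', 'J']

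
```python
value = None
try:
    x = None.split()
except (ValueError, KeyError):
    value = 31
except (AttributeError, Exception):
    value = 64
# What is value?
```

Step-by-step execution trace:
1. `x = None.split()` raises AttributeError.
2. `except (ValueError, KeyError)` does not match AttributeError; skipped.
3. `except (AttributeError, Exception)` matches (AttributeError is in the tuple) → value = 64.
Result: 64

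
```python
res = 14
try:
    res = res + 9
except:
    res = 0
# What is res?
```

Step-by-step execution trace:
1. res starts at 14.
2. try: `res = res + 9` → res = 23. No exception raised.
3. `except` is skipped.
Result: 23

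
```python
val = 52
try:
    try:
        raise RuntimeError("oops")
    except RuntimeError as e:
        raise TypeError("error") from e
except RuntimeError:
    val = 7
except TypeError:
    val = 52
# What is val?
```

Step-by-step execution trace:
1. Inner try raises RuntimeError; inner `except RuntimeError as e` catches it.
2. `raise TypeError(...) from e` raises TypeError (RuntimeError is attached as __cause__, but only TypeError is active).
3. Outer `except RuntimeError` does not match TypeError; skipped.
4. Outer `except TypeError` matches → val = 52.
Result: 52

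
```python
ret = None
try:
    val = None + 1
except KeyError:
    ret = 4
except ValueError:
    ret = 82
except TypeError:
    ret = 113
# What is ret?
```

Step-by-step execution trace:
1. `val = None + 1` raises TypeError.
2. `except KeyError` does not match TypeError; skipped.
3. `except ValueError` does not match TypeError; skipped.
4. `except TypeError` matches → ret = 113.
Result: 113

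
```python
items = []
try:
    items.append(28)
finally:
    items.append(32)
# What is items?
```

Step-by-step execution trace:
1. try: `items.append(28)` → items = [28].
2. The try body completes without raising.
3. finally always runs: `items.append(32)` → items = [28, 32].
Result: [28, 32]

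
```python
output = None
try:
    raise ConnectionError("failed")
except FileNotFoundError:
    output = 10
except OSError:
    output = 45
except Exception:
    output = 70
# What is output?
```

Step-by-step execution trace:
1. `raise ConnectionError(...)` raises ConnectionError.
2. `except FileNotFoundError` does not match (ConnectionError is not a subclass of FileNotFoundError); skipped.
3. `except OSError` matches (ConnectionError is a subclass of OSError) → output = 45.
4. `except Exception` is not reached.
Result: 45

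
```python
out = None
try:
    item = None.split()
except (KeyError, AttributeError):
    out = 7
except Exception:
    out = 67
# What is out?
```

Step-by-step execution trace:
1. `item = None.split()` raises AttributeError.
2. `except (KeyError, AttributeError)` matches (AttributeError is in the tuple) → out = 7.
3. `except Exception` is not reached.
Result: 7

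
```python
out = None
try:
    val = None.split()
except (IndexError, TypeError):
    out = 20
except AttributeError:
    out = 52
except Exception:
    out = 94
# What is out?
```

Step-by-step execution trace:
1. `val = None.split()` raises AttributeError.
2. `except (IndexError, TypeError)` does not match AttributeError; skipped.
3. `except AttributeError` matches (exact type match) → out = 52.
4. `except Exception` is not reached.
Result: 52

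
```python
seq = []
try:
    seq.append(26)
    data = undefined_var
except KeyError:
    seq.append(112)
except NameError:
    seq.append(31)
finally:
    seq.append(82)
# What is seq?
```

Step-by-step execution trace:
1. try: `seq.append(26)` → seq = [26].
2. `data = undefined_var` raises NameError.
3. `except KeyError` does not match NameError; skipped.
4. `except NameError` matches → `seq.append(31)` → seq = [26, 31].
5. finally always runs: `seq.append(82)` → seq = [26, 31, 82].
Result: [26, 31, 82]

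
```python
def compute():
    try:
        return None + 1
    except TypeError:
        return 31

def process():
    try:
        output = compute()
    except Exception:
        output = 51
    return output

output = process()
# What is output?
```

Step-by-step execution trace:
1. `process()` calls `compute()`.
2. In compute: `None + 1` raises TypeError; `except TypeError` catches it → returns 31.
3. In process: `output = compute()` → output = 31. No exception reaches process.
4. `except Exception` is skipped; process returns 31.
5. output = 31.
Result: 31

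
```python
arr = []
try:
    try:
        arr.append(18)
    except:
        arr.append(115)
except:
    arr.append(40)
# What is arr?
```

Step-by-step execution trace:
1. Inner try: `arr.append(18)` → arr = [18]. No exception raised.
2. Inner `except` is skipped.
3. Inner try completes normally; outer `except` is skipped.
Result: [18]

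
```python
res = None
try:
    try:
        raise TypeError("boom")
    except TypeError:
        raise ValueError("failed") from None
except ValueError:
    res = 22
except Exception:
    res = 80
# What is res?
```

Step-by-step execution trace:
1. Inner try raises TypeError; inner `except TypeError` catches it.
2. `raise ValueError(...) from None` raises ValueError (from None suppresses __context__, but the active exception is still ValueError).
3. Outer `except ValueError` matches → res = 22.
4. `except Exception` is not reached.
Result: 22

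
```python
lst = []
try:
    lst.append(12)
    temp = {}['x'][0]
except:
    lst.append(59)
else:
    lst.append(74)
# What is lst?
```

Step-by-step execution trace:
1. try: `lst.append(12)` → lst = [12].
2. `temp = {}['x'][0]` raises KeyError.
3. bare `except` matches → `lst.append(59)` → lst = [12, 59].
4. `else` is skipped (an exception was raised).
Result: [12, 59]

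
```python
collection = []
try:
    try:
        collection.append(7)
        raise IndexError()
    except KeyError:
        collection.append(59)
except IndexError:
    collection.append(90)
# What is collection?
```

Step-by-step execution trace:
1. Inner try: `collection.append(7)` → collection = [7].
2. `raise IndexError()` raises IndexError.
3. Inner `except KeyError` does not match IndexError; exception propagates to outer try.
4. Outer `except IndexError` matches → `collection.append(90)` → collection = [7, 90].
Result: [7, 90]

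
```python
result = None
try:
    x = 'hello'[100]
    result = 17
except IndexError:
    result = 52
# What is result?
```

Step-by-step execution trace:
1. `x = 'hello'[100]` raises IndexError.
2. `result = 17` is not reached.
3. `except IndexError` matches → result = 52.
Result: 52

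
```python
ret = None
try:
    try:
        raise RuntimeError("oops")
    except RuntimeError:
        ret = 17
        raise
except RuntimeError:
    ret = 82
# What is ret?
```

Step-by-step execution trace:
1. Inner try: `raise RuntimeError("oops")` raises RuntimeError.
2. Inner `except RuntimeError` matches → ret = 17.
3. bare `raise` re-raises the same RuntimeError.
4. Outer `except RuntimeError` matches → ret = 82.
Result: 82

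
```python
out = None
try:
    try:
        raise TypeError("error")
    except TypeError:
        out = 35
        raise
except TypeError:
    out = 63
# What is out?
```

Step-by-step execution trace:
1. Inner try: `raise TypeError("error")` raises TypeError.
2. Inner `except TypeError` matches → out = 35.
3. bare `raise` re-raises the same TypeError.
4. Outer `except TypeError` matches → out = 63.
Result: 63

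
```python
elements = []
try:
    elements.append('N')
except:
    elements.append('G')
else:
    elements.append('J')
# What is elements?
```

Step-by-step execution trace:
1. try: `elements.append('N')` → elements = ['N']. No exception raised.
2. `except` is skipped.
3. `else` runs (try completed without exception): `elements.append('J')` → elements = ['N', 'J'].
Result: ['N', 'J']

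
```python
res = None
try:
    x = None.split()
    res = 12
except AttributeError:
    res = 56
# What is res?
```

Step-by-step execution trace:
1. `x = None.split()` raises AttributeError.
2. `res = 12` is not reached.
3. `except AttributeError` matches → res = 56.
Result: 56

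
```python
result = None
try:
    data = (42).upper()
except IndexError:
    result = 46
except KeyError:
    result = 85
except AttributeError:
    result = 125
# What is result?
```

Step-by-step execution trace:
1. `data = (42).upper()` raises AttributeError.
2. `except IndexError` does not match AttributeError; skipped.
3. `except KeyError` does not match AttributeError; skipped.
4. `except AttributeError` matches → result = 125.
Result: 125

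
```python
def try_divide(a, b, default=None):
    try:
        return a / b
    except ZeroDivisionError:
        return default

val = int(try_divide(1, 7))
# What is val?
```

Step-by-step execution trace:
1. `try_divide(1, 7)` enters try: `return 1 / 7` → returns 0.14285714285714285. No exception raised.
2. `except ZeroDivisionError` is skipped.
3. `int(0.14285714285714285)` → 0 → val = 0.
Result: 0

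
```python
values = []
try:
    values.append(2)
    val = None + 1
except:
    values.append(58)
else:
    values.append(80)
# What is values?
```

Step-by-step execution trace:
1. try: `values.append(2)` → values = [2].
2. `val = None + 1` raises TypeError.
3. bare `except` matches → `values.append(58)` → values = [2, 58].
4. `else` is skipped (an exception was raised).
Result: [2, 58]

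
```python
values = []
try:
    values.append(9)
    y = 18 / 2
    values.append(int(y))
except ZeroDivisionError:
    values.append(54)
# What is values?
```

Step-by-step execution trace:
1. try: `values.append(9)` → values = [9].
2. `y = 18 / 2` → y = 9.0. No exception raised.
3. `values.append(int(y))` → values = [9, 9].
4. `except ZeroDivisionError` is skipped (no exception was raised).
Result: [9, 9]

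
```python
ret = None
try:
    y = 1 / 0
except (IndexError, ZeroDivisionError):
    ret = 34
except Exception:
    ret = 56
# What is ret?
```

Step-by-step execution trace:
1. `y = 1 / 0` raises ZeroDivisionError.
2. `except (IndexError, ZeroDivisionError)` matches (ZeroDivisionError is in the tuple) → ret = 34.
3. `except Exception` is not reached.
Result: 34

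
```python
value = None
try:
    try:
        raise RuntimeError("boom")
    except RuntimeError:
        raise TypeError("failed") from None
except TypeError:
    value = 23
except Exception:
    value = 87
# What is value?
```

Step-by-step execution trace:
1. Inner try raises RuntimeError; inner `except RuntimeError` catches it.
2. `raise TypeError(...) from None` raises TypeError (from None suppresses __context__, but the active exception is still TypeError).
3. Outer `except TypeError` matches → value = 23.
4. `except Exception` is not reached.
Result: 23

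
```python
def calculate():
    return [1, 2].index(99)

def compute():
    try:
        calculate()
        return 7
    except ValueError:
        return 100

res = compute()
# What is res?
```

Step-by-step execution trace:
1. `compute()` calls `calculate()`.
2. `calculate()` evaluates `[1, 2].index(99)`, which raises ValueError; it propagates to the caller.
3. `return 7` is not reached.
4. `except ValueError` in compute matches → returns 100.
5. res = 100.
Result: 100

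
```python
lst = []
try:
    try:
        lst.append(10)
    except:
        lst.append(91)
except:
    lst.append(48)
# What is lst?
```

Step-by-step execution trace:
1. Inner try: `lst.append(10)` → lst = [10]. No exception raised.
2. Inner `except` is skipped.
3. Inner try completes normally; outer `except` is skipped.
Result: [10]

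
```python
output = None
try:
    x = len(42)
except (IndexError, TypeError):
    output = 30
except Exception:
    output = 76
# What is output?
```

Step-by-step execution trace:
1. `x = len(42)` raises TypeError.
2. `except (IndexError, TypeError)` matches (TypeError is in the tuple) → output = 30.
3. `except Exception` is not reached.
Result: 30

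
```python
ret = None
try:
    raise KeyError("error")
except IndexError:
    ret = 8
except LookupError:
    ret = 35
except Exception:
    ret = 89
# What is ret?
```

Step-by-step execution trace:
1. `raise KeyError(...)` raises KeyError.
2. `except IndexError` does not match (KeyError is not a subclass of IndexError); skipped.
3. `except LookupError` matches (KeyError is a subclass of LookupError) → ret = 35.
4. `except Exception` is not reached.
Result: 35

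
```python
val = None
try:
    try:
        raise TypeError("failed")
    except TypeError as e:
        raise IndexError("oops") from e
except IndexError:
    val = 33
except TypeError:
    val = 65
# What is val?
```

Step-by-step execution trace:
1. Inner try raises TypeError; inner `except TypeError as e` catches it.
2. `raise IndexError(...) from e` raises IndexError (TypeError is attached as __cause__, but only IndexError is active).
3. Outer `except IndexError` matches → val = 33.
4. `except TypeError` is not reached.
Result: 33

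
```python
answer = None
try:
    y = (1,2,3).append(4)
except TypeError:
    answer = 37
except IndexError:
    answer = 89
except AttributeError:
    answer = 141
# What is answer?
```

Step-by-step execution trace:
1. `y = (1,2,3).append(4)` raises AttributeError.
2. `except TypeError` does not match AttributeError; skipped.
3. `except IndexError` does not match AttributeError; skipped.
4. `except AttributeError` matches → answer = 141.
Result: 141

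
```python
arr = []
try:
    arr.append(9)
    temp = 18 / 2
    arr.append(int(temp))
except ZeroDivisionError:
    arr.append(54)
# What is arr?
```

Step-by-step execution trace:
1. try: `arr.append(9)` → arr = [9].
2. `temp = 18 / 2` → temp = 9.0. No exception raised.
3. `arr.append(int(temp))` → arr = [9, 9].
4. `except ZeroDivisionError` is skipped (no exception was raised).
Result: [9, 9]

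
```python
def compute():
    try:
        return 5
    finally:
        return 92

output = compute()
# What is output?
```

Step-by-step execution trace:
1. `compute()` enters try: `return 5` sets pending return value 5.
2. Before returning, `finally: return 92` runs and overrides the pending return.
3. compute() returns 92 → output = 92.
Result: 92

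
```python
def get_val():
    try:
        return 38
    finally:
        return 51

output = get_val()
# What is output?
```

Step-by-step execution trace:
1. `get_val()` enters try: `return 38` sets pending return value 38.
2. Before returning, `finally: return 51` runs and overrides the pending return.
3. get_val() returns 51 → output = 51.
Result: 51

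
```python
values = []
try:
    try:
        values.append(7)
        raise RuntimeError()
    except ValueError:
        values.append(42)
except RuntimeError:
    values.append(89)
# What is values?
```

Step-by-step execution trace:
1. Inner try: `values.append(7)` → values = [7].
2. `raise RuntimeError()` raises RuntimeError.
3. Inner `except ValueError` does not match RuntimeError; exception propagates to outer try.
4. Outer `except RuntimeError` matches → `values.append(89)` → values = [7, 89].
Result: [7, 89]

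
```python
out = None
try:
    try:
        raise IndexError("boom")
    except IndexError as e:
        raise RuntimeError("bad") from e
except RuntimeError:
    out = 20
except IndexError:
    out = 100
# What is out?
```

Step-by-step execution trace:
1. Inner try raises IndexError; inner `except IndexError as e` catches it.
2. `raise RuntimeError(...) from e` raises RuntimeError (IndexError is attached as __cause__, but only RuntimeError is active).
3. Outer `except RuntimeError` matches → out = 20.
4. `except IndexError` is not reached.
Result: 20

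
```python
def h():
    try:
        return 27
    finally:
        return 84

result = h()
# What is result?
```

Step-by-step execution trace:
1. `h()` enters try: `return 27` sets pending return value 27.
2. Before returning, `finally: return 84` runs and overrides the pending return.
3. h() returns 84 → result = 84.
Result: 84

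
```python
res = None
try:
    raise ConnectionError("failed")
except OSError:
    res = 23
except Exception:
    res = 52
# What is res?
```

Step-by-step execution trace:
1. `raise ConnectionError(...)` raises ConnectionError.
2. `except OSError` matches (ConnectionError is a subclass of OSError) → res = 23.
3. `except Exception` is not reached.
Result: 23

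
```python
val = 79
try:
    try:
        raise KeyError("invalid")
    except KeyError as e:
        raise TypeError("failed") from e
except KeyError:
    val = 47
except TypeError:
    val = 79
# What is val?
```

Step-by-step execution trace:
1. Inner try raises KeyError; inner `except KeyError as e` catches it.
2. `raise TypeError(...) from e` raises TypeError (KeyError is attached as __cause__, but only TypeError is active).
3. Outer `except KeyError` does not match TypeError; skipped.
4. Outer `except TypeError` matches → val = 79.
Result: 79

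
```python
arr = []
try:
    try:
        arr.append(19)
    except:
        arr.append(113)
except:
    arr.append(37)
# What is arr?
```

Step-by-step execution trace:
1. Inner try: `arr.append(19)` → arr = [19]. No exception raised.
2. Inner `except` is skipped.
3. Inner try completes normally; outer `except` is skipped.
Result: [19]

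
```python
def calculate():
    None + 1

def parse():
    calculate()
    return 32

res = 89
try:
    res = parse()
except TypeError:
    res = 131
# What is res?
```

Step-by-step execution trace:
1. res starts at 89.
2. try: `parse()` calls `calculate()`.
3. `calculate()` evaluates `None + 1`, which raises TypeError; it propagates through parse (uncaught).
4. `return 32` in parse is not reached; the assignment to res does not complete.
5. `except TypeError` matches → res = 131.
Result: 131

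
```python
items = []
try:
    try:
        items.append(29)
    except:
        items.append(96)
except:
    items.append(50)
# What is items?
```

Step-by-step execution trace:
1. Inner try: `items.append(29)` → items = [29]. No exception raised.
2. Inner `except` is skipped.
3. Inner try completes normally; outer `except` is skipped.
Result: [29]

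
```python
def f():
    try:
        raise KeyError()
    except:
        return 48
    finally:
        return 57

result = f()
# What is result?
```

Step-by-step execution trace:
1. `f()` enters try: `raise KeyError()` raises KeyError.
2. bare `except` matches → `return 48` sets pending return value 48.
3. Before returning, `finally: return 57` runs and overrides the pending return.
4. f() returns 57 → result = 57.
Result: 57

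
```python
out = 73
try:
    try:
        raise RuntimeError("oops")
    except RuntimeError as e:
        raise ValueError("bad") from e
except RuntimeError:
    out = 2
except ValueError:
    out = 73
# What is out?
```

Step-by-step execution trace:
1. Inner try raises RuntimeError; inner `except RuntimeError as e` catches it.
2. `raise ValueError(...) from e` raises ValueError (RuntimeError is attached as __cause__, but only ValueError is active).
3. Outer `except RuntimeError` does not match ValueError; skipped.
4. Outer `except ValueError` matches → out = 73.
Result: 73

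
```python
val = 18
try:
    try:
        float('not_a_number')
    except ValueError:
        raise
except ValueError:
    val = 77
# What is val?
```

Step-by-step execution trace:
1. Inner try: `float('not_a_number')` raises ValueError.
2. Inner `except ValueError` matches; bare `raise` re-raises the same ValueError.
3. Outer `except ValueError` matches → val = 77.
Result: 77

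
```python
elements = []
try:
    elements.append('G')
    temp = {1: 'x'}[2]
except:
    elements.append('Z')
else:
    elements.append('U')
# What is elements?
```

Step-by-step execution trace:
1. try: `elements.append('G')` → elements = ['G'].
2. `temp = {1: 'x'}[2]` raises KeyError.
3. bare `except` matches → `elements.append('Z')` → elements = ['G', 'Z'].
4. `else` is skipped (an exception was raised).
Result: ['G', 'Z']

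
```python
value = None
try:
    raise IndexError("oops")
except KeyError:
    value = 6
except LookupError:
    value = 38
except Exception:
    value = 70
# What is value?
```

Step-by-step execution trace:
1. `raise IndexError(...)` raises IndexError.
2. `except KeyError` does not match (IndexError is not a subclass of KeyError); skipped.
3. `except LookupError` matches (IndexError is a subclass of LookupError) → value = 38.
4. `except Exception` is not reached.
Result: 38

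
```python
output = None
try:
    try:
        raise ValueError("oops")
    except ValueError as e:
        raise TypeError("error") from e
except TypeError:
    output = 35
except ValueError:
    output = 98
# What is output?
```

Step-by-step execution trace:
1. Inner try raises ValueError; inner `except ValueError as e` catches it.
2. `raise TypeError(...) from e` raises TypeError (ValueError is attached as __cause__, but only TypeError is active).
3. Outer `except TypeError` matches → output = 35.
4. `except ValueError` is not reached.
Result: 35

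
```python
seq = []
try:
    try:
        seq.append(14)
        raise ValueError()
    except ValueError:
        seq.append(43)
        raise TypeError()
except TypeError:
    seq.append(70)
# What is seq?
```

Step-by-step execution trace:
1. Inner try: `seq.append(14)` → seq = [14].
2. `raise ValueError()` raises ValueError.
3. Inner `except ValueError` matches → `seq.append(43)` → seq = [14, 43].
4. `raise TypeError()` raises TypeError; propagates to outer try.
5. Outer `except TypeError` matches → `seq.append(70)` → seq = [14, 43, 70].
Result: [14, 43, 70]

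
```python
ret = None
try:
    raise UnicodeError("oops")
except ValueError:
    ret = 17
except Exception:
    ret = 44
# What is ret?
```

Step-by-step execution trace:
1. `raise UnicodeError(...)` raises UnicodeError.
2. `except ValueError` matches (UnicodeError is a subclass of ValueError) → ret = 17.
3. `except Exception` is not reached.
Result: 17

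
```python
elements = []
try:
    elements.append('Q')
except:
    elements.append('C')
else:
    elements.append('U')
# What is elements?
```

Step-by-step execution trace:
1. try: `elements.append('Q')` → elements = ['Q']. No exception raised.
2. `except` is skipped.
3. `else` runs (try completed without exception): `elements.append('U')` → elements = ['Q', 'U'].
Result: ['Q', 'U']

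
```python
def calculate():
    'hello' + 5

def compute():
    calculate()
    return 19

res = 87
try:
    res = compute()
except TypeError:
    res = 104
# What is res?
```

Step-by-step execution trace:
1. res starts at 87.
2. try: `compute()` calls `calculate()`.
3. `calculate()` evaluates `'hello' + 5`, which raises TypeError; it propagates through compute (uncaught).
4. `return 19` in compute is not reached; the assignment to res does not complete.
5. `except TypeError` matches → res = 104.
Result: 104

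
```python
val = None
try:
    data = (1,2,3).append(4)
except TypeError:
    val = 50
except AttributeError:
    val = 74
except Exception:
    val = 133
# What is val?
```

Step-by-step execution trace:
1. `data = (1,2,3).append(4)` raises AttributeError.
2. `except TypeError` does not match AttributeError; skipped.
3. `except AttributeError` matches → val = 74.
4. Remaining except clauses are skipped.
Result: 74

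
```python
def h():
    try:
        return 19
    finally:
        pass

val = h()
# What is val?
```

Step-by-step execution trace:
1. `h()` enters try: `return 19` sets pending return value 19.
2. Before returning, `finally: pass` runs (no effect).
3. h() returns 19 → val = 19.
Result: 19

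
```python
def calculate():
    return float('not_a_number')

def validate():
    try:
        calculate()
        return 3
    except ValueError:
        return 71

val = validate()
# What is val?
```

Step-by-step execution trace:
1. `validate()` calls `calculate()`.
2. `calculate()` evaluates `float('not_a_number')`, which raises ValueError; it propagates to the caller.
3. `return 3` is not reached.
4. `except ValueError` in validate matches → returns 71.
5. val = 71.
Result: 71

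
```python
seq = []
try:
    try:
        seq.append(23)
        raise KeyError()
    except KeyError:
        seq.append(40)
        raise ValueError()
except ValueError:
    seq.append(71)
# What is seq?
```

Step-by-step execution trace:
1. Inner try: `seq.append(23)` → seq = [23].
2. `raise KeyError()` raises KeyError.
3. Inner `except KeyError` matches → `seq.append(40)` → seq = [23, 40].
4. `raise ValueError()` raises ValueError; propagates to outer try.
5. Outer `except ValueError` matches → `seq.append(71)` → seq = [23, 40, 71].
Result: [23, 40, 71]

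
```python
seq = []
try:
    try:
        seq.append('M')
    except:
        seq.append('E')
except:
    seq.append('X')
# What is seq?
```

Step-by-step execution trace:
1. Inner try: `seq.append('M')` → seq = ['M']. No exception raised.
2. Inner `except` is skipped.
3. Inner try completes normally; outer `except` is skipped.
Result: ['M']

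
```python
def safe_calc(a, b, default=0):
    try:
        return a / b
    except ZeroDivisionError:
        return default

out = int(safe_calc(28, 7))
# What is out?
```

Step-by-step execution trace:
1. `safe_calc(28, 7)` enters try: `return 28 / 7` → returns 4.0. No exception raised.
2. `except ZeroDivisionError` is skipped.
3. `int(4.0)` → 4 → out = 4.
Result: 4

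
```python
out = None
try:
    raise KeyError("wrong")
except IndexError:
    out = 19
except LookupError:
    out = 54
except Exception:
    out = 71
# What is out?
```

Step-by-step execution trace:
1. `raise KeyError(...)` raises KeyError.
2. `except IndexError` does not match (KeyError is not a subclass of IndexError); skipped.
3. `except LookupError` matches (KeyError is a subclass of LookupError) → out = 54.
4. `except Exception` is not reached.
Result: 54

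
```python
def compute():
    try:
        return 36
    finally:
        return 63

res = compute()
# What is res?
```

Step-by-step execution trace:
1. `compute()` enters try: `return 36` sets pending return value 36.
2. Before returning, `finally: return 63` runs and overrides the pending return.
3. compute() returns 63 → res = 63.
Result: 63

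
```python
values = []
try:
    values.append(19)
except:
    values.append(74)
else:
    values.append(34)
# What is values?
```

Step-by-step execution trace:
1. try: `values.append(19)` → values = [19]. No exception raised.
2. `except` is skipped.
3. `else` runs (try completed without exception): `values.append(34)` → values = [19, 34].
Result: [19, 34]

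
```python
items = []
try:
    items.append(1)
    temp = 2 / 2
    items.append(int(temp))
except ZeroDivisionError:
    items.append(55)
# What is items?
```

Step-by-step execution trace:
1. try: `items.append(1)` → items = [1].
2. `temp = 2 / 2` → temp = 1.0. No exception raised.
3. `items.append(int(temp))` → items = [1, 1].
4. `except ZeroDivisionError` is skipped (no exception was raised).
Result: [1, 1]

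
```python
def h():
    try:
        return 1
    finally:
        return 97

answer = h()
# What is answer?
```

Step-by-step execution trace:
1. `h()` enters try: `return 1` sets pending return value 1.
2. Before returning, `finally: return 97` runs and overrides the pending return.
3. h() returns 97 → answer = 97.
Result: 97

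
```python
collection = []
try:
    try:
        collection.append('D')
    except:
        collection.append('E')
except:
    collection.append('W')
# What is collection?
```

Step-by-step execution trace:
1. Inner try: `collection.append('D')` → collection = ['D']. No exception raised.
2. Inner `except` is skipped.
3. Inner try completes normally; outer `except` is skipped.
Result: ['D']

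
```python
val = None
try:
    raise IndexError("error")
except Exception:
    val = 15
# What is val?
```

Step-by-step execution trace:
1. `raise IndexError(...)` raises IndexError.
2. `except Exception` matches (IndexError is a subclass of Exception) → val = 15.
Result: 15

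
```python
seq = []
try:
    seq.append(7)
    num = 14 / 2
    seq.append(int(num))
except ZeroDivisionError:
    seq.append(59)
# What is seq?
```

Step-by-step execution trace:
1. try: `seq.append(7)` → seq = [7].
2. `num = 14 / 2` → num = 7.0. No exception raised.
3. `seq.append(int(num))` → seq = [7, 7].
4. `except ZeroDivisionError` is skipped (no exception was raised).
Result: [7, 7]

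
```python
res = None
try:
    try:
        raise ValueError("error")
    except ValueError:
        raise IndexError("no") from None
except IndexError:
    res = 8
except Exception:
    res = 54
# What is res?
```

Step-by-step execution trace:
1. Inner try raises ValueError; inner `except ValueError` catches it.
2. `raise IndexError(...) from None` raises IndexError (from None suppresses __context__, but the active exception is still IndexError).
3. Outer `except IndexError` matches → res = 8.
4. `except Exception` is not reached.
Result: 8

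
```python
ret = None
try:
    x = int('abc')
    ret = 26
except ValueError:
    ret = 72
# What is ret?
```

Step-by-step execution trace:
1. `x = int('abc')` raises ValueError.
2. `ret = 26` is not reached.
3. `except ValueError` matches → ret = 72.
Result: 72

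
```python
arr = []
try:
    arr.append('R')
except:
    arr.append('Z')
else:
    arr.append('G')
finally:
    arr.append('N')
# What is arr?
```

Step-by-step execution trace:
1. try: `arr.append('R')` → arr = ['R']. No exception raised.
2. `except` is skipped.
3. `else` runs: `arr.append('G')` → arr = ['R', 'G'].
4. `finally` always runs: `arr.append('N')` → arr = ['R', 'G', 'N'].
Result: ['R', 'G', 'N']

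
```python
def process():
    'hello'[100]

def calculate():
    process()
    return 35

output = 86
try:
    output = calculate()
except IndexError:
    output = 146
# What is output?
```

Step-by-step execution trace:
1. output starts at 86.
2. try: `calculate()` calls `process()`.
3. `process()` evaluates `'hello'[100]`, which raises IndexError; it propagates through calculate (uncaught).
4. `return 35` in calculate is not reached; the assignment to output does not complete.
5. `except IndexError` matches → output = 146.
Result: 146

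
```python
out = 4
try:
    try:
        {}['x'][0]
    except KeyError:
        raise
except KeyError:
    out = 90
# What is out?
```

Step-by-step execution trace:
1. Inner try: `{}['x'][0]` raises KeyError.
2. Inner `except KeyError` matches; bare `raise` re-raises the same KeyError.
3. Outer `except KeyError` matches → out = 90.
Result: 90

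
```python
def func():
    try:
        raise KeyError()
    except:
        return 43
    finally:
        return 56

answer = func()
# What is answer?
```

Step-by-step execution trace:
1. `func()` enters try: `raise KeyError()` raises KeyError.
2. bare `except` matches → `return 43` sets pending return value 43.
3. Before returning, `finally: return 56` runs and overrides the pending return.
4. func() returns 56 → answer = 56.
Result: 56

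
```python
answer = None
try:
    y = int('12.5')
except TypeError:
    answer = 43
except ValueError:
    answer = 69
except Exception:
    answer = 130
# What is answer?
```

Step-by-step execution trace:
1. `y = int('12.5')` raises ValueError.
2. `except TypeError` does not match ValueError; skipped.
3. `except ValueError` matches → answer = 69.
4. Remaining except clauses are skipped.
Result: 69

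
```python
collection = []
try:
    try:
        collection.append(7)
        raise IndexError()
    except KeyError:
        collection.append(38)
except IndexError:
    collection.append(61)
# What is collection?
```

Step-by-step execution trace:
1. Inner try: `collection.append(7)` → collection = [7].
2. `raise IndexError()` raises IndexError.
3. Inner `except KeyError` does not match IndexError; exception propagates to outer try.
4. Outer `except IndexError` matches → `collection.append(61)` → collection = [7, 61].
Result: [7, 61]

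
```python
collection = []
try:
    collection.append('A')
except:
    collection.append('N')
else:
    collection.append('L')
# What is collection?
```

Step-by-step execution trace:
1. try: `collection.append('A')` → collection = ['A']. No exception raised.
2. `except` is skipped.
3. `else` runs (try completed without exception): `collection.append('L')` → collection = ['A', 'L'].
Result: ['A', 'L']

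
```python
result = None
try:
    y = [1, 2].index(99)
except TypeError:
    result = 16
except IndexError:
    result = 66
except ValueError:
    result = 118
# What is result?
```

Step-by-step execution trace:
1. `y = [1, 2].index(99)` raises ValueError.
2. `except TypeError` does not match ValueError; skipped.
3. `except IndexError` does not match ValueError; skipped.
4. `except ValueError` matches → result = 118.
Result: 118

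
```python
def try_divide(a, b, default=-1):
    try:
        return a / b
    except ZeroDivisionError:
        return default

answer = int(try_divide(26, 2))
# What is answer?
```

Step-by-step execution trace:
1. `try_divide(26, 2)` enters try: `return 26 / 2` → returns 13.0. No exception raised.
2. `except ZeroDivisionError` is skipped.
3. `int(13.0)` → 13 → answer = 13.
Result: 13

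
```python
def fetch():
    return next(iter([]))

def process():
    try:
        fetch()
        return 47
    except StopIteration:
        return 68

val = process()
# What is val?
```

Step-by-step execution trace:
1. `process()` calls `fetch()`.
2. `fetch()` evaluates `next(iter([]))`, which raises StopIteration; it propagates to the caller.
3. `return 47` is not reached.
4. `except StopIteration` in process matches → returns 68.
5. val = 68.
Result: 68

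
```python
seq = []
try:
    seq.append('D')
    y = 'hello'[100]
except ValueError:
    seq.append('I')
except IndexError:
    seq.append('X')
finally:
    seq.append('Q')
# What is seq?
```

Step-by-step execution trace:
1. try: `seq.append('D')` → seq = ['D'].
2. `y = 'hello'[100]` raises IndexError.
3. `except ValueError` does not match IndexError; skipped.
4. `except IndexError` matches → `seq.append('X')` → seq = ['D', 'X'].
5. finally always runs: `seq.append('Q')` → seq = ['D', 'X', 'Q'].
Result: ['D', 'X', 'Q']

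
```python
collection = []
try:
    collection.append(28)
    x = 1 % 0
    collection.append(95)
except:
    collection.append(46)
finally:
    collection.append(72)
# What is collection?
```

Step-by-step execution trace:
1. try: `collection.append(28)` → collection = [28].
2. `x = 1 % 0` raises ZeroDivisionError; `collection.append(95)` is not reached.
3. bare `except` matches → `collection.append(46)` → collection = [28, 46].
4. finally always runs: `collection.append(72)` → collection = [28, 46, 72].
Result: [28, 46, 72]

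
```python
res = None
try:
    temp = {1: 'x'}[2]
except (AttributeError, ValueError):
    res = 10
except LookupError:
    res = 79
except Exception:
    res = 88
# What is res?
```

Step-by-step execution trace:
1. `temp = {1: 'x'}[2]` raises KeyError.
2. `except (AttributeError, ValueError)` does not match KeyError; skipped.
3. `except LookupError` matches (KeyError is a subclass of LookupError) → res = 79.
4. `except Exception` is not reached.
Result: 79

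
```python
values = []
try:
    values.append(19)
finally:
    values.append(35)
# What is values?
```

Step-by-step execution trace:
1. try: `values.append(19)` → values = [19].
2. The try body completes without raising.
3. finally always runs: `values.append(35)` → values = [19, 35].
Result: [19, 35]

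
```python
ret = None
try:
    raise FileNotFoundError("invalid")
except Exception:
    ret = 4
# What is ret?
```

Step-by-step execution trace:
1. `raise FileNotFoundError(...)` raises FileNotFoundError.
2. `except Exception` matches (FileNotFoundError is a subclass of Exception) → ret = 4.
Result: 4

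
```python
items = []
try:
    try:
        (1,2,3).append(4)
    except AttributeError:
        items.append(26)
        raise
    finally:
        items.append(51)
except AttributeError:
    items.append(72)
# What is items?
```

Step-by-step execution trace:
1. Inner try: `(1,2,3).append(4)` raises AttributeError.
2. Inner `except AttributeError` matches → `items.append(26)` → items = [26].
3. bare `raise` re-raises AttributeError.
4. Inner `finally` runs during unwinding: `items.append(51)` → items = [26, 51].
5. Outer `except AttributeError` matches → `items.append(72)` → items = [26, 51, 72].
Result: [26, 51, 72]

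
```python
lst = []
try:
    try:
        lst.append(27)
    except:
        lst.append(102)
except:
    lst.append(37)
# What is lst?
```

Step-by-step execution trace:
1. Inner try: `lst.append(27)` → lst = [27]. No exception raised.
2. Inner `except` is skipped.
3. Inner try completes normally; outer `except` is skipped.
Result: [27]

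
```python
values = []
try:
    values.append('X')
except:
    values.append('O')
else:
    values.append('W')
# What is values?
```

Step-by-step execution trace:
1. try: `values.append('X')` → values = ['X']. No exception raised.
2. `except` is skipped.
3. `else` runs (try completed without exception): `values.append('W')` → values = ['X', 'W'].
Result: ['X', 'W']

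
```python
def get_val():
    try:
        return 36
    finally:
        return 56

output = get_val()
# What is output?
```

Step-by-step execution trace:
1. `get_val()` enters try: `return 36` sets pending return value 36.
2. Before returning, `finally: return 56` runs and overrides the pending return.
3. get_val() returns 56 → output = 56.
Result: 56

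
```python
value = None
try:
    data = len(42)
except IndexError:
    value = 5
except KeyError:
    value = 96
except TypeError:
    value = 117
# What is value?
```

Step-by-step execution trace:
1. `data = len(42)` raises TypeError.
2. `except IndexError` does not match TypeError; skipped.
3. `except KeyError` does not match TypeError; skipped.
4. `except TypeError` matches → value = 117.
Result: 117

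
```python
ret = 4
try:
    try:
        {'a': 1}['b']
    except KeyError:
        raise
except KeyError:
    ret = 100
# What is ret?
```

Step-by-step execution trace:
1. Inner try: `{'a': 1}['b']` raises KeyError.
2. Inner `except KeyError` matches; bare `raise` re-raises the same KeyError.
3. Outer `except KeyError` matches → ret = 100.
Result: 100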